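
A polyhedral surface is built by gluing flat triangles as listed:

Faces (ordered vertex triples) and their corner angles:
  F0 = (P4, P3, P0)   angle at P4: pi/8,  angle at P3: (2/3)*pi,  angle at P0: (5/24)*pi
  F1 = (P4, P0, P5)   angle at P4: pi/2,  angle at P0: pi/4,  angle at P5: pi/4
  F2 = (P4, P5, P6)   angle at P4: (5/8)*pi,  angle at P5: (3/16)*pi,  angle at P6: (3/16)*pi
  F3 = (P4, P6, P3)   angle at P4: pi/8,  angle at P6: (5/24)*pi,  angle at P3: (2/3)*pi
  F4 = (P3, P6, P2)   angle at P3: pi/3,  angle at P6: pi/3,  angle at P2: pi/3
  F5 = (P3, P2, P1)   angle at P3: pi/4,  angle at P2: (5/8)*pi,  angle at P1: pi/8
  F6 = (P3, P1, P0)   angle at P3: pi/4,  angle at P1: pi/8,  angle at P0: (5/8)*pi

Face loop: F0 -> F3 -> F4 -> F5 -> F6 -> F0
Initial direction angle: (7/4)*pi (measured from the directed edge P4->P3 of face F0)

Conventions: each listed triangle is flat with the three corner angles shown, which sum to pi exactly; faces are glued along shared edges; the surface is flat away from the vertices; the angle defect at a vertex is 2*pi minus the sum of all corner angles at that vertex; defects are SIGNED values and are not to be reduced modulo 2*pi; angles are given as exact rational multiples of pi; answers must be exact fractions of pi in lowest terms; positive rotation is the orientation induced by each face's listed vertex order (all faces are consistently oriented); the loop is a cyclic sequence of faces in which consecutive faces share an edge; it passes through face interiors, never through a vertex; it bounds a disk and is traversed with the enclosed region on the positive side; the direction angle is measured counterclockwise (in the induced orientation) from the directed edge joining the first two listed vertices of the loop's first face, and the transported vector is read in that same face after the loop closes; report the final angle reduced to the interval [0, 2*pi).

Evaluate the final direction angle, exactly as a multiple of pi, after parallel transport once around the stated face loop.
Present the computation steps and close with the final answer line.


enclosed vertex P3: corner angles sum to (13/6)*pi, defect = 2*pi - (13/6)*pi = -pi/6
adding the enclosed defects to the starting angle (mod 2*pi, induced orientation) gives the holonomy
final angle = (7/4)*pi - pi/6 = (19/12)*pi (mod 2*pi)

Answer: final direction angle = (19/12)*pi


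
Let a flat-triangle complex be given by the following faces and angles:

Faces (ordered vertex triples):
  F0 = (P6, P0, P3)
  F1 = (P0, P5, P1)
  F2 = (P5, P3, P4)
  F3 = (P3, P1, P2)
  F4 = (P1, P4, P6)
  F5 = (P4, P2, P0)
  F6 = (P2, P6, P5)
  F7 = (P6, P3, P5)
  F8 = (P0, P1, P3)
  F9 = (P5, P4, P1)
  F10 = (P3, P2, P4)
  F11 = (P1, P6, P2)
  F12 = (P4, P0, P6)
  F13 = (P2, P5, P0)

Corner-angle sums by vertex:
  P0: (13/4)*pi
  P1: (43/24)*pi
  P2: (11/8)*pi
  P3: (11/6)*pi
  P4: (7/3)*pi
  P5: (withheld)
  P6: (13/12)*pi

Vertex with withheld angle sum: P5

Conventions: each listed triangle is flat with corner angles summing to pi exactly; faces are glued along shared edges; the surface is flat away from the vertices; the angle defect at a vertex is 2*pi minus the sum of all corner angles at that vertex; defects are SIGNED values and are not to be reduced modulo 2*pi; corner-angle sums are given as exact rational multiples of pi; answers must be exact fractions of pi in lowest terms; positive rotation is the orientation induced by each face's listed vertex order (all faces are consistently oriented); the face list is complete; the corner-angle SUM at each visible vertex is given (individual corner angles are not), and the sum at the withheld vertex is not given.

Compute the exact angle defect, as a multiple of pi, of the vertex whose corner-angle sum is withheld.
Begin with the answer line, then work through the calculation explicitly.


Answer: defect(P5) = -pi/3

V = 7, E = 21, F = 14; chi = V - E + F = 0
Gauss-Bonnet: total defect = 2*pi*chi = 0; visible defects sum to pi/3


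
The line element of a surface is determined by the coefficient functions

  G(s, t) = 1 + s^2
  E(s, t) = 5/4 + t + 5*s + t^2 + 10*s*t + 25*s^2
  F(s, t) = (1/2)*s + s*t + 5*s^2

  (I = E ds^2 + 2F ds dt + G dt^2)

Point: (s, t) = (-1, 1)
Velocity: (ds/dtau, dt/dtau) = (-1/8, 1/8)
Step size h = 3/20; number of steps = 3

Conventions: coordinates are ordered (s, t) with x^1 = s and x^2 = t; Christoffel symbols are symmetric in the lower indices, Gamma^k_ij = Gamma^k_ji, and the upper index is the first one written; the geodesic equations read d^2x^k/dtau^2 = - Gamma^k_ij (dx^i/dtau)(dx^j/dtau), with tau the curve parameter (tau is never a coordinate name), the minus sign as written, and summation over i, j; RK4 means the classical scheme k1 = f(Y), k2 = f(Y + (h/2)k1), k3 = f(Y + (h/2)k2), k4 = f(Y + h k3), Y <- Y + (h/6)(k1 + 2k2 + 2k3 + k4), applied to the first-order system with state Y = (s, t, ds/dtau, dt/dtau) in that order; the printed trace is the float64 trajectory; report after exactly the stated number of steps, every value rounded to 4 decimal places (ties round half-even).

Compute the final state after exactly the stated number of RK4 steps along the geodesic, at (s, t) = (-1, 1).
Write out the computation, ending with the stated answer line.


f(Y) = (ds/dtau, dt/dtau, -Gamma^s_ij Y'^i Y'^j, -Gamma^t_ij Y'^i Y'^j) with the Gammas evaluated at the stage position; h = 0.150000; intermediate values shown to 6 dp
step 0: s = -1.0000, t = 1.0000, ds/dtau = -0.1250, dt/dtau = 0.1250
step 1:
  k1: at (s, t) = (-1.000000, 1.000000), (ds/dtau, dt/dtau) = (-0.125000, 0.125000); Gamma_sss = -1.228070, Gamma_sst = -0.245614, Gamma_stt = 0.000000, Gamma_tss = -0.350877, Gamma_tst = -0.070175, Gamma_ttt = 0.000000; k1 = (-0.125000, 0.125000, 0.011513, 0.003289)
  k2: at (s, t) = (-1.009375, 1.009375), (ds/dtau, dt/dtau) = (-0.124137, 0.125247); Gamma_sss = -1.217079, Gamma_sst = -0.243416, Gamma_stt = 0.000000, Gamma_tss = -0.347276, Gamma_tst = -0.069455, Gamma_ttt = 0.000000; k2 = (-0.124137, 0.125247, 0.011186, 0.003192)
  k3: at (s, t) = (-1.009310, 1.009394), (ds/dtau, dt/dtau) = (-0.124161, 0.125239); Gamma_sss = -1.217175, Gamma_sst = -0.243435, Gamma_stt = 0.000000, Gamma_tss = -0.347315, Gamma_tst = -0.069463, Gamma_ttt = 0.000000; k3 = (-0.124161, 0.125239, 0.011193, 0.003194)
  k4: at (s, t) = (-1.018624, 1.018786), (ds/dtau, dt/dtau) = (-0.123321, 0.125479); Gamma_sss = -1.206448, Gamma_sst = -0.241290, Gamma_stt = 0.000000, Gamma_tss = -0.343817, Gamma_tst = -0.068763, Gamma_ttt = 0.000000; k4 = (-0.123321, 0.125479, 0.010880, 0.003101)
  Y <- Y + (h/6)(k1 + 2k2 + 2k3 + k4): s = -1.0186, t = 1.0188, ds/dtau = -0.1233, dt/dtau = 0.1255
step 2:
  k1: at (s, t) = (-1.018623, 1.018786), (ds/dtau, dt/dtau) = (-0.123321, 0.125479); Gamma_sss = -1.206450, Gamma_sst = -0.241290, Gamma_stt = 0.000000, Gamma_tss = -0.343818, Gamma_tst = -0.068764, Gamma_ttt = 0.000000; k1 = (-0.123321, 0.125479, 0.010880, 0.003101)
  k2: at (s, t) = (-1.027872, 1.028197), (ds/dtau, dt/dtau) = (-0.122505, 0.125712); Gamma_sss = -1.195985, Gamma_sst = -0.239197, Gamma_stt = 0.000000, Gamma_tss = -0.340422, Gamma_tst = -0.068084, Gamma_ttt = 0.000000; k2 = (-0.122505, 0.125712, 0.010581, 0.003012)
  k3: at (s, t) = (-1.027811, 1.028215), (ds/dtau, dt/dtau) = (-0.122528, 0.125705); Gamma_sss = -1.196073, Gamma_sst = -0.239215, Gamma_stt = 0.000000, Gamma_tss = -0.340457, Gamma_tst = -0.068091, Gamma_ttt = 0.000000; k3 = (-0.122528, 0.125705, 0.010588, 0.003014)
  k4: at (s, t) = (-1.037002, 1.037642), (ds/dtau, dt/dtau) = (-0.121733, 0.125931); Gamma_sss = -1.185853, Gamma_sst = -0.237171, Gamma_stt = 0.000000, Gamma_tss = -0.337156, Gamma_tst = -0.067431, Gamma_ttt = 0.000000; k4 = (-0.121733, 0.125931, 0.010301, 0.002929)
  Y <- Y + (h/6)(k1 + 2k2 + 2k3 + k4): s = -1.0370, t = 1.0376, ds/dtau = -0.1217, dt/dtau = 0.1259
step 3:
  k1: at (s, t) = (-1.037001, 1.037642), (ds/dtau, dt/dtau) = (-0.121733, 0.125931); Gamma_sss = -1.185855, Gamma_sst = -0.237171, Gamma_stt = 0.000000, Gamma_tss = -0.337157, Gamma_tst = -0.067431, Gamma_ttt = 0.000000; k1 = (-0.121733, 0.125931, 0.010301, 0.002929)
  k2: at (s, t) = (-1.046131, 1.047087), (ds/dtau, dt/dtau) = (-0.120961, 0.126151); Gamma_sss = -1.175877, Gamma_sst = -0.235175, Gamma_stt = 0.000000, Gamma_tss = -0.333948, Gamma_tst = -0.066790, Gamma_ttt = 0.000000; k2 = (-0.120961, 0.126151, 0.010028, 0.002848)
  k3: at (s, t) = (-1.046073, 1.047104), (ds/dtau, dt/dtau) = (-0.120981, 0.126145); Gamma_sss = -1.175958, Gamma_sst = -0.235192, Gamma_stt = 0.000000, Gamma_tss = -0.333981, Gamma_tst = -0.066796, Gamma_ttt = 0.000000; k3 = (-0.120981, 0.126145, 0.010033, 0.002850)
  k4: at (s, t) = (-1.055148, 1.056564), (ds/dtau, dt/dtau) = (-0.120228, 0.126358); Gamma_sss = -1.166207, Gamma_sst = -0.233241, Gamma_stt = 0.000000, Gamma_tss = -0.330858, Gamma_tst = -0.066172, Gamma_ttt = 0.000000; k4 = (-0.120228, 0.126358, 0.009771, 0.002772)
  Y <- Y + (h/6)(k1 + 2k2 + 2k3 + k4): s = -1.0551, t = 1.0566, ds/dtau = -0.1202, dt/dtau = 0.1264

Answer: s = -1.0551, t = 1.0566, ds/dtau = -0.1202, dt/dtau = 0.1264


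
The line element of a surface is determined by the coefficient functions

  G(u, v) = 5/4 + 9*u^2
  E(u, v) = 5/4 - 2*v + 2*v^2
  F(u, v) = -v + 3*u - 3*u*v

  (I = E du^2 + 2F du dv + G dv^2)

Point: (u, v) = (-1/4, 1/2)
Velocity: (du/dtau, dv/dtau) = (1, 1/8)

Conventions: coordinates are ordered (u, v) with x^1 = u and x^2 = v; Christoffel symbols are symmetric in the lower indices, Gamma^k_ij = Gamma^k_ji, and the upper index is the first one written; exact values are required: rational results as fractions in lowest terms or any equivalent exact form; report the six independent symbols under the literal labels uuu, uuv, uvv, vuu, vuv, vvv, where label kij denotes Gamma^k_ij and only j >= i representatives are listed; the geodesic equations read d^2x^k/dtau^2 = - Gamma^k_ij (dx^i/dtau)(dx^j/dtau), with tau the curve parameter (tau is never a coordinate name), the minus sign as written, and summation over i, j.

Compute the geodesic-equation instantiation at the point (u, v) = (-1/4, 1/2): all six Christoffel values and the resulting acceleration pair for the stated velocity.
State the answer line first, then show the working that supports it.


Answer: Gamma_uuu = 42/19, Gamma_uuv = -63/19, Gamma_uvv = 116/19, Gamma_vuu = 36/19, Gamma_vuv = -54/19, Gamma_vvv = 56/19; accelerations (d^2u/dtau^2, d^2v/dtau^2) = (-449/304, -187/152)

E = 3/4, F = -7/8, G = 29/16 at the point
E_u = 0, E_v = 0, F_u = 3/2, F_v = -1/4, G_u = -9/2, G_v = 0
EG - F^2 = 19/32;  g^inv = (32/19) * [[29/16, 7/8], [7/8, 3/4]]
first-kind symbols [ij,l] = (1/2)(d_i g_jl + d_j g_il - d_l g_ij): [uu,u] = E_u/2 = 0, [uu,v] = F_u - E_v/2 = 3/2, [uv,u] = E_v/2 = 0, [uv,v] = G_u/2 = -9/4, [vv,u] = F_v - G_u/2 = 2, [vv,v] = G_v/2 = 0
Gamma^u_ij = (G*[ij,u] - F*[ij,v])/(EG - F^2), Gamma^v_ij = (E*[ij,v] - F*[ij,u])/(EG - F^2)
Gamma_uuu = 42/19, Gamma_uuv = -63/19, Gamma_uvv = 116/19, Gamma_vuu = 36/19, Gamma_vuv = -54/19, Gamma_vvv = 56/19
d^2u/dtau^2 = -(Gamma_uuu*(1)^2 + 2*Gamma_uuv*(1)*(1/8) + Gamma_uvv*(1/8)^2) = -449/304
d^2v/dtau^2 = -(Gamma_vuu*(1)^2 + 2*Gamma_vuv*(1)*(1/8) + Gamma_vvv*(1/8)^2) = -187/152


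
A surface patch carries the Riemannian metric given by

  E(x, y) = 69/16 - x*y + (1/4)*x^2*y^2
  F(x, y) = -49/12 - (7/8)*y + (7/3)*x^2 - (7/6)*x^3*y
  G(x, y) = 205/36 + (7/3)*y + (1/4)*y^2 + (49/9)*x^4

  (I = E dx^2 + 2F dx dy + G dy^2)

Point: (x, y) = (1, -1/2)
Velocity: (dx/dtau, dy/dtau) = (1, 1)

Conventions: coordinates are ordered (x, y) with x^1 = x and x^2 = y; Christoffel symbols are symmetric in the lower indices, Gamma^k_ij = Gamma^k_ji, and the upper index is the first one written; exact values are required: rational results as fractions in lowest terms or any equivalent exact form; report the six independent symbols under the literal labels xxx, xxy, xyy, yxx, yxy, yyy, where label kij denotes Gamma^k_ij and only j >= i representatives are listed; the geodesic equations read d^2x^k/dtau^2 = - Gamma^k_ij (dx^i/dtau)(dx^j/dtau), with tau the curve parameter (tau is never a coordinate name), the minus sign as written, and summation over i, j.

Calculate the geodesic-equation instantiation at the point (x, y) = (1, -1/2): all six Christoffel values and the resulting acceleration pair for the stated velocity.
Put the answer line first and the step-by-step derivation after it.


Answer: Gamma_xxx = 3811/22297, Gamma_xxy = 2306/66891, Gamma_xyy = -534968/200673, Gamma_yxx = 79617/111485, Gamma_yxy = 121254/111485, Gamma_yyy = -6014/66891; accelerations (d^2x/dtau^2, d^2y/dtau^2) = (486833/200673, -187261/66891)

E = 39/8, F = -35/48, G = 1445/144 at the point
E_x = 5/8, E_y = -5/4, F_x = 77/12, F_y = -49/24, G_x = 196/9, G_y = 25/12
EG - F^2 = 111485/2304;  g^inv = (2304/111485) * [[1445/144, 35/48], [35/48, 39/8]]
first-kind symbols [ij,l] = (1/2)(d_i g_jl + d_j g_il - d_l g_ij): [xx,x] = E_x/2 = 5/16, [xx,y] = F_x - E_y/2 = 169/24, [xy,x] = E_y/2 = -5/8, [xy,y] = G_x/2 = 98/9, [yy,x] = F_y - G_x/2 = -931/72, [yy,y] = G_y/2 = 25/24
Gamma^x_ij = (G*[ij,x] - F*[ij,y])/(EG - F^2), Gamma^y_ij = (E*[ij,y] - F*[ij,x])/(EG - F^2)
Gamma_xxx = 3811/22297, Gamma_xxy = 2306/66891, Gamma_xyy = -534968/200673, Gamma_yxx = 79617/111485, Gamma_yxy = 121254/111485, Gamma_yyy = -6014/66891
d^2x/dtau^2 = -(Gamma_xxx*(1)^2 + 2*Gamma_xxy*(1)*(1) + Gamma_xyy*(1)^2) = 486833/200673
d^2y/dtau^2 = -(Gamma_yxx*(1)^2 + 2*Gamma_yxy*(1)*(1) + Gamma_yyy*(1)^2) = -187261/66891


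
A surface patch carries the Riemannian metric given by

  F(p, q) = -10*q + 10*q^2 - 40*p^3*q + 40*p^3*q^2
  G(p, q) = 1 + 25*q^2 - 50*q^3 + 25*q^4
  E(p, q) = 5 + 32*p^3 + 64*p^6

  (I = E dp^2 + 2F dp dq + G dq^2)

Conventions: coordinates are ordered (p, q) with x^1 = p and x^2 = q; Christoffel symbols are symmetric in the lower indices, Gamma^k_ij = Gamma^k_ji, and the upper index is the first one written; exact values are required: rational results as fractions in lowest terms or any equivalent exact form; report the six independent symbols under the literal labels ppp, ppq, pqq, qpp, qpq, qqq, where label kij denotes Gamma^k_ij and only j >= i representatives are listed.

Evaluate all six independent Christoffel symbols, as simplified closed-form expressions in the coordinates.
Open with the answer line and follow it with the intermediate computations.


Answer: Gamma_ppp = (192*p^5 + 48*p^2)/(64*p^6 + 32*p^3 + 25*q^4 - 50*q^3 + 25*q^2 + 5), Gamma_ppq = 0, Gamma_pqq = (80*p^3*q - 40*p^3 + 20*q - 10)/(64*p^6 + 32*p^3 + 25*q^4 - 50*q^3 + 25*q^2 + 5), Gamma_qpp = (120*p^2*q^2 - 120*p^2*q)/(64*p^6 + 32*p^3 + 25*q^4 - 50*q^3 + 25*q^2 + 5), Gamma_qpq = 0, Gamma_qqq = (50*q^3 - 75*q^2 + 25*q)/(64*p^6 + 32*p^3 + 25*q^4 - 50*q^3 + 25*q^2 + 5)

E = 5 + 32*p^3 + 64*p^6; F = -10*q + 10*q^2 - 40*p^3*q + 40*p^3*q^2; G = 1 + 25*q^2 - 50*q^3 + 25*q^4
Gamma^k_ij = (1/2) g^{kl} (d_i g_jl + d_j g_il - d_l g_ij), with g^inv = (1/(EG-F^2)) [[G, -F], [-F, E]]
first partials: E_p = 96*p^2 + 384*p^5, E_q = 0, F_p = -120*p^2*q + 120*p^2*q^2, F_q = -10 + 20*q - 40*p^3 + 80*p^3*q, G_p = 0, G_q = 50*q - 150*q^2 + 100*q^3
D = EG - F^2 = 5 + 25*q^2 - 50*q^3 + 32*p^3 + 25*q^4 + 64*p^6
expanded: Gamma^p_pp = (G E_p - 2F F_p + F E_q)/(2D), Gamma^p_pq = (G E_q - F G_p)/(2D), Gamma^p_qq = (2G F_q - G G_p - F G_q)/(2D), Gamma^q_pp = (2E F_p - E E_q - F E_p)/(2D), Gamma^q_pq = (E G_p - F E_q)/(2D), Gamma^q_qq = (E G_q - 2F F_q + F G_p)/(2D); substitute and cancel common factors


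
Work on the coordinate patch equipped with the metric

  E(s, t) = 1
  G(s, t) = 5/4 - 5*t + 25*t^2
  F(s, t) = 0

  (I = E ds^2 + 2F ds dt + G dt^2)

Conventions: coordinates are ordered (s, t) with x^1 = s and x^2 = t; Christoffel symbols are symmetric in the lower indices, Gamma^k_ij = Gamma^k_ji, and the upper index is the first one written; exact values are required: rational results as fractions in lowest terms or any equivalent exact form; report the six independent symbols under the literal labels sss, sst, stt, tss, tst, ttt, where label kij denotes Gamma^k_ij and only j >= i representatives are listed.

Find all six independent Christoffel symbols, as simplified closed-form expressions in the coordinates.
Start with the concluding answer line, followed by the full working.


Answer: Gamma_sss = 0, Gamma_sst = 0, Gamma_stt = 0, Gamma_tss = 0, Gamma_tst = 0, Gamma_ttt = (20*t - 2)/(20*t^2 - 4*t + 1)

E = 1; F = 0; G = 5/4 - 5*t + 25*t^2
Gamma^k_ij = (1/2) g^{kl} (d_i g_jl + d_j g_il - d_l g_ij), with g^inv = (1/(EG-F^2)) [[G, -F], [-F, E]]
first partials: E_s = 0, E_t = 0, F_s = 0, F_t = 0, G_s = 0, G_t = -5 + 50*t
D = EG - F^2 = 5/4 - 5*t + 25*t^2
expanded: Gamma^s_ss = (G E_s - 2F F_s + F E_t)/(2D), Gamma^s_st = (G E_t - F G_s)/(2D), Gamma^s_tt = (2G F_t - G G_s - F G_t)/(2D), Gamma^t_ss = (2E F_s - E E_t - F E_s)/(2D), Gamma^t_st = (E G_s - F E_t)/(2D), Gamma^t_tt = (E G_t - 2F F_t + F G_s)/(2D); substitute and cancel common factors


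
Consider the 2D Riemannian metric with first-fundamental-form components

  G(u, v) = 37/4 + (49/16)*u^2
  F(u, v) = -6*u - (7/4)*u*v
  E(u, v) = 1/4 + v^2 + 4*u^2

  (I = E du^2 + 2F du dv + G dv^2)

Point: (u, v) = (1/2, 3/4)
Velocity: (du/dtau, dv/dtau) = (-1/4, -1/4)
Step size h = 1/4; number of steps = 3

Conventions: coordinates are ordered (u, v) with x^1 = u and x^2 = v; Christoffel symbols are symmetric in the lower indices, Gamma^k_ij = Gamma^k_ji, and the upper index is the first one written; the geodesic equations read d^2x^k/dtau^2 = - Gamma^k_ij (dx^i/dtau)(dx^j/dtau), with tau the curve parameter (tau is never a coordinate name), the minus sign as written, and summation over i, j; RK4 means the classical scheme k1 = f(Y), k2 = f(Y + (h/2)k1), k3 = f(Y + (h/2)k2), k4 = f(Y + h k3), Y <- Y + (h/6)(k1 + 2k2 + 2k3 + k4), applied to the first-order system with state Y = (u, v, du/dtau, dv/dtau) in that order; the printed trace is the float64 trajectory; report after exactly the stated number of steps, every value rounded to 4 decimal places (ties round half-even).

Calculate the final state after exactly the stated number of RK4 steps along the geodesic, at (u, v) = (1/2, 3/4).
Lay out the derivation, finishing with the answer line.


f(Y) = (du/dtau, dv/dtau, -Gamma^u_ij Y'^i Y'^j, -Gamma^v_ij Y'^i Y'^j) with the Gammas evaluated at the stage position; h = 0.250000; intermediate values shown to 6 dp
step 0: u = 0.5000, v = 0.7500, du/dtau = -0.2500, dv/dtau = -0.2500
step 1:
  k1: at (u, v) = (0.500000, 0.750000), (du/dtau, dv/dtau) = (-0.250000, -0.250000); Gamma_uuu = -1.974286, Gamma_uuv = 2.739796, Gamma_uvv = -5.036429, Gamma_vuu = -1.525714, Gamma_vuv = 1.153061, Gamma_vvv = -1.838571; k1 = (-0.250000, -0.250000, 0.095695, 0.066135)
  k2: at (u, v) = (0.468750, 0.718750), (du/dtau, dv/dtau) = (-0.238038, -0.241733); Gamma_uuu = -1.794634, Gamma_uuv = 2.527576, Gamma_uvv = -4.708653, Gamma_vuu = -1.419149, Gamma_vuv = 1.011257, Gamma_vvv = -1.614376; k2 = (-0.238038, -0.241733, 0.085955, 0.058369)
  k3: at (u, v) = (0.470245, 0.719783), (du/dtau, dv/dtau) = (-0.239256, -0.242704); Gamma_uuu = -1.802951, Gamma_uuv = 2.538370, Gamma_uvv = -4.727887, Gamma_vuu = -1.423796, Gamma_vuv = 1.017971, Gamma_vvv = -1.625841; k3 = (-0.239256, -0.242704, 0.086906, 0.059049)
  k4: at (u, v) = (0.440186, 0.689324), (du/dtau, dv/dtau) = (-0.228273, -0.235238); Gamma_uuu = -1.639596, Gamma_uuv = 2.351043, Gamma_uvv = -4.431978, Gamma_vuu = -1.330499, Gamma_vuv = 0.894596, Gamma_vvv = -1.428243; k4 = (-0.228273, -0.235238, 0.078194, 0.052288)
  Y <- Y + (h/6)(k1 + 2k2 + 2k3 + k4): u = 0.4403, v = 0.6894, du/dtau = -0.2283, dv/dtau = -0.2353
step 2:
  k1: at (u, v) = (0.440297, 0.689412), (du/dtau, dv/dtau) = (-0.228349, -0.235281); Gamma_uuu = -1.640181, Gamma_uuv = 2.351759, Gamma_uvv = -4.433250, Gamma_vuu = -1.330817, Gamma_vuv = 0.895041, Gamma_vvv = -1.429001; k1 = (-0.228349, -0.235281, 0.078234, 0.052324)
  k2: at (u, v) = (0.411754, 0.660002), (du/dtau, dv/dtau) = (-0.218570, -0.228740); Gamma_uuu = -1.493232, Gamma_uuv = 2.188620, Gamma_uvv = -4.168968, Gamma_vuu = -1.250275, Gamma_vuv = 0.789100, Gamma_vvv = -1.257234; k2 = (-0.218570, -0.228740, 0.070622, 0.046607)
  k3: at (u, v) = (0.412976, 0.660819), (du/dtau, dv/dtau) = (-0.219522, -0.229455); Gamma_uuu = -1.499293, Gamma_uuv = 2.196139, Gamma_uvv = -4.183506, Gamma_vuu = -1.253370, Gamma_vuv = 0.793599, Gamma_vvv = -1.265217; k3 = (-0.219522, -0.229455, 0.071270, 0.047065)
  k4: at (u, v) = (0.385417, 0.632048), (du/dtau, dv/dtau) = (-0.210532, -0.223515); Gamma_uuu = -1.363959, Gamma_uuv = 2.050205, Gamma_uvv = -3.940074, Gamma_vuu = -1.182261, Gamma_vuv = 0.700207, Gamma_vvv = -1.111920; k4 = (-0.210532, -0.223515, 0.064344, 0.042053)
  Y <- Y + (h/6)(k1 + 2k2 + 2k3 + k4): u = 0.3855, v = 0.6321, du/dtau = -0.2106, dv/dtau = -0.2235
step 3:
  k1: at (u, v) = (0.385503, 0.632113), (du/dtau, dv/dtau) = (-0.210584, -0.223542); Gamma_uuu = -1.364366, Gamma_uuv = 2.050684, Gamma_uvv = -3.941011, Gamma_vuu = -1.182461, Gamma_vuv = 0.700493, Gamma_vvv = -1.112427; k1 = (-0.210584, -0.223542, 0.064371, 0.042076)
  k2: at (u, v) = (0.359180, 0.604170), (du/dtau, dv/dtau) = (-0.202538, -0.218283); Gamma_uuu = -1.240758, Gamma_uuv = 1.921494, Gamma_uvv = -3.718299, Gamma_vuu = -1.120423, Gamma_vuv = 0.619037, Gamma_vvv = -0.977211; k2 = (-0.202538, -0.218283, 0.058165, 0.037787)
  k3: at (u, v) = (0.360186, 0.604827), (du/dtau, dv/dtau) = (-0.203314, -0.218819); Gamma_uuu = -1.245267, Gamma_uuv = 1.926817, Gamma_uvv = -3.729608, Gamma_vuu = -1.122508, Gamma_vuv = 0.622113, Gamma_vvv = -0.982862; k3 = (-0.203314, -0.218819, 0.058611, 0.038107)
  k4: at (u, v) = (0.334675, 0.577408), (du/dtau, dv/dtau) = (-0.195932, -0.214016); Gamma_uuu = -1.130062, Gamma_uuv = 1.809633, Gamma_uvv = -3.519732, Gamma_vuu = -1.067364, Gamma_vuv = 0.549435, Gamma_vvv = -0.860842; k4 = (-0.195932, -0.214016, 0.052831, 0.034326)
  Y <- Y + (h/6)(k1 + 2k2 + 2k3 + k4): u = 0.3347, v = 0.5775, du/dtau = -0.1960, dv/dtau = -0.2140

Answer: u = 0.3347, v = 0.5775, du/dtau = -0.1960, dv/dtau = -0.2140


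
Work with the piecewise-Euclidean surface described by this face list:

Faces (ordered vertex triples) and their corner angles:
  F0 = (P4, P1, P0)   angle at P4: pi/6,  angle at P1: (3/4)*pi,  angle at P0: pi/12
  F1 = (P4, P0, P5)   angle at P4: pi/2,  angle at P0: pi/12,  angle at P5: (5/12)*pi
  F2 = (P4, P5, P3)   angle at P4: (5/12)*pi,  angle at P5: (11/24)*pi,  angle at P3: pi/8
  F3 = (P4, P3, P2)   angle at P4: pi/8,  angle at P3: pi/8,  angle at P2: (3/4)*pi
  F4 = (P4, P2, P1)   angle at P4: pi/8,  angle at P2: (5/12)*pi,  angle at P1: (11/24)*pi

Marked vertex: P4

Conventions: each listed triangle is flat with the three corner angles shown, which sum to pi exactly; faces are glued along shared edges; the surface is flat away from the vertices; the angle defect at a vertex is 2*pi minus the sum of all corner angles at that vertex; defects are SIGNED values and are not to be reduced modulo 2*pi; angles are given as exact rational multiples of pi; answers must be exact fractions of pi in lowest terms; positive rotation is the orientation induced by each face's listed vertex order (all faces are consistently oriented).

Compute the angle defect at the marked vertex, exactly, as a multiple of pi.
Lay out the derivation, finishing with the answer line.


Sum of corner angles at P4: (4/3)*pi
defect = 2*pi - (4/3)*pi

Answer: defect(P4) = (2/3)*pi


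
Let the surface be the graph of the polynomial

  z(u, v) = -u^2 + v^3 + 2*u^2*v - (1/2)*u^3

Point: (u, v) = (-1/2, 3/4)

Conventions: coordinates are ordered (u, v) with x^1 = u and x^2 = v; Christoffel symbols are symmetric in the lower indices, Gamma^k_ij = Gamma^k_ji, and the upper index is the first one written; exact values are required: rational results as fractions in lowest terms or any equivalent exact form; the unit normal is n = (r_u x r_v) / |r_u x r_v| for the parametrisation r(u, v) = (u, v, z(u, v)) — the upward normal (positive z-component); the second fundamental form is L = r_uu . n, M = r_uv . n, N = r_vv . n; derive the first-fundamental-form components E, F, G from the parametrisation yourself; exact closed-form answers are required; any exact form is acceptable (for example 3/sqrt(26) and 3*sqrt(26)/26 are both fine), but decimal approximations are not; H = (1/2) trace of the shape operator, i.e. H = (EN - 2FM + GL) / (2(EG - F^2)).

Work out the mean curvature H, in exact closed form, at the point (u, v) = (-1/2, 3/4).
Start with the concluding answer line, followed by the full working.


Answer: H = 2324*sqrt(1677)/216333

z_u = -7/8, z_v = 35/16, z_uu = 5/2, z_uv = -2, z_vv = 9/2
E = 113/64, F = -245/128, G = 1481/256; answer radicand W^2 = 1677/256
unnormalised second-form numerators: l = 5/2, m = -2, n = 9/2; L = l/sqrt(1677/256), and similarly M = m/sqrt(W^2), N = n/sqrt(W^2)
H = (E*n - 2*F*m + G*l) / (2*(EG - F^2)*sqrt(W^2)); E*n - 2*F*m + G*l = 7553/512, EG - F^2 = 1677/256, so H = (581/516)/sqrt(1677/256)


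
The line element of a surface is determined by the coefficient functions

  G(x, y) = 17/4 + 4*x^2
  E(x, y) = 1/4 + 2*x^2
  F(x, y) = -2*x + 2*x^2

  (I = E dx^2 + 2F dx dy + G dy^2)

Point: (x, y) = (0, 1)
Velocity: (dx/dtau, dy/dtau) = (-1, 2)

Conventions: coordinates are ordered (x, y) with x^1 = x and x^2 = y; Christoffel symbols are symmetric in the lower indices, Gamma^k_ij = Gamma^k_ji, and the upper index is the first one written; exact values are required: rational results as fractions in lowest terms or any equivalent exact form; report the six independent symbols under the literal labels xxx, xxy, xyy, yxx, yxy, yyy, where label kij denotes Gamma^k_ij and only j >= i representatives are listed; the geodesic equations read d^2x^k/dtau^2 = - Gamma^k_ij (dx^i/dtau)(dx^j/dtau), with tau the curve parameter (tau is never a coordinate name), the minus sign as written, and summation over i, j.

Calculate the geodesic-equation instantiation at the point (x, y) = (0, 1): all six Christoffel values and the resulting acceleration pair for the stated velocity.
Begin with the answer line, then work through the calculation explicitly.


Answer: Gamma_xxx = 0, Gamma_xxy = 0, Gamma_xyy = 0, Gamma_yxx = -8/17, Gamma_yxy = 0, Gamma_yyy = 0; accelerations (d^2x/dtau^2, d^2y/dtau^2) = (0, 8/17)

E = 1/4, F = 0, G = 17/4 at the point
E_x = 0, E_y = 0, F_x = -2, F_y = 0, G_x = 0, G_y = 0
EG - F^2 = 17/16;  g^inv = (16/17) * [[17/4, 0], [0, 1/4]]
first-kind symbols [ij,l] = (1/2)(d_i g_jl + d_j g_il - d_l g_ij): [xx,x] = E_x/2 = 0, [xx,y] = F_x - E_y/2 = -2, [xy,x] = E_y/2 = 0, [xy,y] = G_x/2 = 0, [yy,x] = F_y - G_x/2 = 0, [yy,y] = G_y/2 = 0
Gamma^x_ij = (G*[ij,x] - F*[ij,y])/(EG - F^2), Gamma^y_ij = (E*[ij,y] - F*[ij,x])/(EG - F^2)
Gamma_xxx = 0, Gamma_xxy = 0, Gamma_xyy = 0, Gamma_yxx = -8/17, Gamma_yxy = 0, Gamma_yyy = 0
d^2x/dtau^2 = -(Gamma_xxx*(-1)^2 + 2*Gamma_xxy*(-1)*(2) + Gamma_xyy*(2)^2) = 0
d^2y/dtau^2 = -(Gamma_yxx*(-1)^2 + 2*Gamma_yxy*(-1)*(2) + Gamma_yyy*(2)^2) = 8/17


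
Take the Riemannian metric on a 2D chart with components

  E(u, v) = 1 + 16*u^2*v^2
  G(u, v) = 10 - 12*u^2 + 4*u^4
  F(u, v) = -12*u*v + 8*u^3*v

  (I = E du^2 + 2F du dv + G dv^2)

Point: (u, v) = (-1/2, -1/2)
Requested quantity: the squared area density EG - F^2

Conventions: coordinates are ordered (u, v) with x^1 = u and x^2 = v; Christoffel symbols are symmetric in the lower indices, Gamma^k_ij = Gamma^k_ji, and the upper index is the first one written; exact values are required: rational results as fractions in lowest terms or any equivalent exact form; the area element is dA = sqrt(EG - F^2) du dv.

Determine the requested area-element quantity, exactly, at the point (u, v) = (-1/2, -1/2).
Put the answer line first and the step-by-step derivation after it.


Answer: EG - F^2 = 33/4

E = 2, F = -5/2, G = 29/4; EG - F^2 = 33/4


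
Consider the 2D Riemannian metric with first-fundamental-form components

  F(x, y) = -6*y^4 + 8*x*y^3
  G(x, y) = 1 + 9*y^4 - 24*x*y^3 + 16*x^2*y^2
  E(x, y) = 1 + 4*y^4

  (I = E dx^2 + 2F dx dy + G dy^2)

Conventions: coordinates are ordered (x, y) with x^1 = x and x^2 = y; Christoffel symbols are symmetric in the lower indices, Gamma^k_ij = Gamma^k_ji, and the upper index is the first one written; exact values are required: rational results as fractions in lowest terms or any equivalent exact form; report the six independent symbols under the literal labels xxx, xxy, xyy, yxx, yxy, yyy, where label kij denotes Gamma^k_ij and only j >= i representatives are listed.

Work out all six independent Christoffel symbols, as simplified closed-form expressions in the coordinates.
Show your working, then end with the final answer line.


E = 1 + 4*y^4; F = -6*y^4 + 8*x*y^3; G = 1 + 9*y^4 - 24*x*y^3 + 16*x^2*y^2
Gamma^k_ij = (1/2) g^{kl} (d_i g_jl + d_j g_il - d_l g_ij), with g^inv = (1/(EG-F^2)) [[G, -F], [-F, E]]
first partials: E_x = 0, E_y = 16*y^3, F_x = 8*y^3, F_y = -24*y^3 + 24*x*y^2, G_x = -24*y^3 + 32*x*y^2, G_y = 36*y^3 - 72*x*y^2 + 32*x^2*y
D = EG - F^2 = 1 + 13*y^4 - 24*x*y^3 + 16*x^2*y^2
expanded: Gamma^x_xx = (G E_x - 2F F_x + F E_y)/(2D), Gamma^x_xy = (G E_y - F G_x)/(2D), Gamma^x_yy = (2G F_y - G G_x - F G_y)/(2D), Gamma^y_xx = (2E F_x - E E_y - F E_x)/(2D), Gamma^y_xy = (E G_x - F E_y)/(2D), Gamma^y_yy = (E G_y - 2F F_y + F G_x)/(2D); substitute and cancel common factors

Answer: Gamma_xxx = 0, Gamma_xxy = 8*y^3/(16*x^2*y^2 - 24*x*y^3 + 13*y^4 + 1), Gamma_xyy = (8*x*y^2 - 12*y^3)/(16*x^2*y^2 - 24*x*y^3 + 13*y^4 + 1), Gamma_yxx = 0, Gamma_yxy = (16*x*y^2 - 12*y^3)/(16*x^2*y^2 - 24*x*y^3 + 13*y^4 + 1), Gamma_yyy = (16*x^2*y - 36*x*y^2 + 18*y^3)/(16*x^2*y^2 - 24*x*y^3 + 13*y^4 + 1)


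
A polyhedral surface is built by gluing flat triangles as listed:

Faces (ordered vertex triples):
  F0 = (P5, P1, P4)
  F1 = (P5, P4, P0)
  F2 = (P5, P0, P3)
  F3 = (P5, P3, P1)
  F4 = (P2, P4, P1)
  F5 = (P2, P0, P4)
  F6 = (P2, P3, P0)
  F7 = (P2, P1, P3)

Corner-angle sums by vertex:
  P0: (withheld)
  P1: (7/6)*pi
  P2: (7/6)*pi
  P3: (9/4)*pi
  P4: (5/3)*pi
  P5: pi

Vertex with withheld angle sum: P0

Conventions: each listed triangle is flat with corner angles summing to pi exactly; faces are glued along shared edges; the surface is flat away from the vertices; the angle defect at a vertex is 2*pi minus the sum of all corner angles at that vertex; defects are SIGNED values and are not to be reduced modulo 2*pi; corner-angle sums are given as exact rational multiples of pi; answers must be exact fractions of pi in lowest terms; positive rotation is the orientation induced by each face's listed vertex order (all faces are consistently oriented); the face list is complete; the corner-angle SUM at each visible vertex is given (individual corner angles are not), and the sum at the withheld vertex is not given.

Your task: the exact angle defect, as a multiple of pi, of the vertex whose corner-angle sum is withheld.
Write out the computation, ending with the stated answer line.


V = 6, E = 12, F = 8; chi = V - E + F = 2
Gauss-Bonnet: total defect = 2*pi*chi = 4*pi; visible defects sum to (11/4)*pi

Answer: defect(P0) = (5/4)*pi


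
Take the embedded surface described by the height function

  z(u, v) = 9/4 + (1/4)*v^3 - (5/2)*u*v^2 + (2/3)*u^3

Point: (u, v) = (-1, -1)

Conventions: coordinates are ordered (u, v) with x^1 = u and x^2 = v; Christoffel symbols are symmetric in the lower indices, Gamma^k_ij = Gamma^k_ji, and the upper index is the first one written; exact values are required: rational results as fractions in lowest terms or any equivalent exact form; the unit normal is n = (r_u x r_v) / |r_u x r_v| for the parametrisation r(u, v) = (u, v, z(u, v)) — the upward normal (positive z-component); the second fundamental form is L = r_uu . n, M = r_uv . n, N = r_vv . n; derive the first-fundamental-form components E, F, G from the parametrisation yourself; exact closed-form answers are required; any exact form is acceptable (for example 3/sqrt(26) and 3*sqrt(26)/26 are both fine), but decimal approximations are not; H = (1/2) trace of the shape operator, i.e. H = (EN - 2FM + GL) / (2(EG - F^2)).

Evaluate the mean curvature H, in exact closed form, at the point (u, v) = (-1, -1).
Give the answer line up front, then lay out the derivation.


Answer: H = -2980*sqrt(309)/95481

z_u = -1/2, z_v = -17/4, z_uu = -4, z_uv = 5, z_vv = 7/2
E = 5/4, F = 17/8, G = 305/16; answer radicand W^2 = 309/16
unnormalised second-form numerators: l = -4, m = 5, n = 7/2; L = l/sqrt(309/16), and similarly M = m/sqrt(W^2), N = n/sqrt(W^2)
H = (E*n - 2*F*m + G*l) / (2*(EG - F^2)*sqrt(W^2)); E*n - 2*F*m + G*l = -745/8, EG - F^2 = 309/16, so H = (-745/309)/sqrt(309/16)


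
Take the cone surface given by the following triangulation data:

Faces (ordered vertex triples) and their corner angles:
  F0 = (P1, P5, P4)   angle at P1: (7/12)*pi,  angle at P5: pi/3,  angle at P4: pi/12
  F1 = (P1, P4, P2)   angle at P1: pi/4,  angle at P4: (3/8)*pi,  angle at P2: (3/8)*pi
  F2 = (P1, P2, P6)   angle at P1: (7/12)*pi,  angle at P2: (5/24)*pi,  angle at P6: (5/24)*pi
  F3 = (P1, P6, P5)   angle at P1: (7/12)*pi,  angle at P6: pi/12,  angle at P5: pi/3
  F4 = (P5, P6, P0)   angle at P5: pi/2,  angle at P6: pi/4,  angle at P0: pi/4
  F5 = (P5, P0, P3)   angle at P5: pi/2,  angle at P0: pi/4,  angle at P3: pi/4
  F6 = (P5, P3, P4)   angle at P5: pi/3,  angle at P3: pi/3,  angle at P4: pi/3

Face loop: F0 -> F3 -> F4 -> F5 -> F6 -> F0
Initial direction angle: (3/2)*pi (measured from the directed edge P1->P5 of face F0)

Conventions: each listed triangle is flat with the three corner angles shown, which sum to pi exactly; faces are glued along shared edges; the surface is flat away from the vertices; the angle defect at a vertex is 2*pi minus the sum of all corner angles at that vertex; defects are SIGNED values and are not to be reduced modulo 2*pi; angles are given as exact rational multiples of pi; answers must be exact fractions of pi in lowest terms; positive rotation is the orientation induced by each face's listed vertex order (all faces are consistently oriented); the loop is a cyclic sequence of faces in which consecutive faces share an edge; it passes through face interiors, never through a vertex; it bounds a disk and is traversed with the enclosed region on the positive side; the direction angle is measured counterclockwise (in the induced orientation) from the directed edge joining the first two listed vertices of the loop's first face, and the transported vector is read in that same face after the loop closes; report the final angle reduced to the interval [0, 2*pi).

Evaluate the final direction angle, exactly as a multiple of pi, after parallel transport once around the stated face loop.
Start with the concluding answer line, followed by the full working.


Answer: final direction angle = (3/2)*pi

enclosed vertex P5: corner angles sum to 2*pi, defect = 2*pi - 2*pi = 0
transport around the loop rotates by the sum of enclosed defects; add to the initial angle mod 2*pi
final angle = (3/2)*pi + 0 = (3/2)*pi (mod 2*pi)


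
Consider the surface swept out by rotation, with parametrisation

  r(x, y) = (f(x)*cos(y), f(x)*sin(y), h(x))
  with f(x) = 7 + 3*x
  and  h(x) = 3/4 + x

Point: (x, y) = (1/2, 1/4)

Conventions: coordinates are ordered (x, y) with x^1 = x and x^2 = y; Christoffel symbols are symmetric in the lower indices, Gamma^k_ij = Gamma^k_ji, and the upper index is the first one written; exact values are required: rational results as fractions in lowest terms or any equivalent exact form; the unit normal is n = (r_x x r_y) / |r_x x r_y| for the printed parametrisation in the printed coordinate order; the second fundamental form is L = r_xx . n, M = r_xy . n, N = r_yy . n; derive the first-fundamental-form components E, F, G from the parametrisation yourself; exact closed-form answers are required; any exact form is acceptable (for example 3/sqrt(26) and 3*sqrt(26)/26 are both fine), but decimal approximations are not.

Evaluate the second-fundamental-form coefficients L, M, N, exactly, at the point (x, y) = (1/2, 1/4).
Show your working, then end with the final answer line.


f = 17/2, f' = 3, f'' = 0, h' = 1, h'' = 0
E = 10, F = 0, G = 289/4; answer radicand W^2 = 10
unnormalised second-form numerators: l = 0, m = 0, n = 17/2; L = l/sqrt(10), and similarly M = m/sqrt(W^2), N = n/sqrt(W^2)

Answer: L = 0, M = 0, N = 17*sqrt(10)/20


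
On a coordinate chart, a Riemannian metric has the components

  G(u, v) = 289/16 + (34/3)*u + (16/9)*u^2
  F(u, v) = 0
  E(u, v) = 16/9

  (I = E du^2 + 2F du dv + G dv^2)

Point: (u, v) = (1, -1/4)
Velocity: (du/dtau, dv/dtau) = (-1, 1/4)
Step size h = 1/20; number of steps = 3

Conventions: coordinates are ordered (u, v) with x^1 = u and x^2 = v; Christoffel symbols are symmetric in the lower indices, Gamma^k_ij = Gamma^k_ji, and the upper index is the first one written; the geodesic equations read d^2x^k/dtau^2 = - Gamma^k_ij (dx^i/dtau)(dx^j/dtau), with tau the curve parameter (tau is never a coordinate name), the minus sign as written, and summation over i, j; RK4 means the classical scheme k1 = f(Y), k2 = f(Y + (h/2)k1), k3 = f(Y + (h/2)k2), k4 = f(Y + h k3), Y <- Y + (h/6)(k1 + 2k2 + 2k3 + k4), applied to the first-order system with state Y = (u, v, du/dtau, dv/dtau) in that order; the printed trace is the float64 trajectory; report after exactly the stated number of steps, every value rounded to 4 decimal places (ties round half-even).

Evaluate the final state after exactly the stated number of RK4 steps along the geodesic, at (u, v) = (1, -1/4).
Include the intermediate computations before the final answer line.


f(Y) = (du/dtau, dv/dtau, -Gamma^u_ij Y'^i Y'^j, -Gamma^v_ij Y'^i Y'^j) with the Gammas evaluated at the stage position; h = 0.050000; intermediate values shown to 6 dp
step 0: u = 1.0000, v = -0.2500, du/dtau = -1.0000, dv/dtau = 0.2500
step 1:
  k1: at (u, v) = (1.000000, -0.250000), (du/dtau, dv/dtau) = (-1.000000, 0.250000); Gamma_uuu = 0.000000, Gamma_uuv = 0.000000, Gamma_uvv = -4.187500, Gamma_vuu = 0.000000, Gamma_vuv = 0.238806, Gamma_vvv = 0.000000; k1 = (-1.000000, 0.250000, 0.261719, 0.119403)
  k2: at (u, v) = (0.975000, -0.243750), (du/dtau, dv/dtau) = (-0.993457, 0.252985); Gamma_uuu = 0.000000, Gamma_uuv = 0.000000, Gamma_uvv = -4.162500, Gamma_vuu = 0.000000, Gamma_vuv = 0.240240, Gamma_vvv = 0.000000; k2 = (-0.993457, 0.252985, 0.266406, 0.120759)
  k3: at (u, v) = (0.975164, -0.243675), (du/dtau, dv/dtau) = (-0.993340, 0.253019); Gamma_uuu = 0.000000, Gamma_uuv = 0.000000, Gamma_uvv = -4.162664, Gamma_vuu = 0.000000, Gamma_vuv = 0.240231, Gamma_vvv = 0.000000; k3 = (-0.993340, 0.253019, 0.266488, 0.120756)
  k4: at (u, v) = (0.950333, -0.237349), (du/dtau, dv/dtau) = (-0.986676, 0.256038); Gamma_uuu = 0.000000, Gamma_uuv = 0.000000, Gamma_uvv = -4.137833, Gamma_vuu = 0.000000, Gamma_vuv = 0.241672, Gamma_vvv = 0.000000; k4 = (-0.986676, 0.256038, 0.271257, 0.122106)
  Y <- Y + (h/6)(k1 + 2k2 + 2k3 + k4): u = 0.9503, v = -0.2373, du/dtau = -0.9867, dv/dtau = 0.2560
step 2:
  k1: at (u, v) = (0.950331, -0.237350), (du/dtau, dv/dtau) = (-0.986677, 0.256038); Gamma_uuu = 0.000000, Gamma_uuv = 0.000000, Gamma_uvv = -4.137831, Gamma_vuu = 0.000000, Gamma_vuv = 0.241673, Gamma_vvv = 0.000000; k1 = (-0.986677, 0.256038, 0.271257, 0.122106)
  k2: at (u, v) = (0.925664, -0.230949), (du/dtau, dv/dtau) = (-0.979896, 0.259090); Gamma_uuu = 0.000000, Gamma_uuv = 0.000000, Gamma_uvv = -4.113164, Gamma_vuu = 0.000000, Gamma_vuv = 0.243122, Gamma_vvv = 0.000000; k2 = (-0.979896, 0.259090, 0.276108, 0.123448)
  k3: at (u, v) = (0.925834, -0.230872), (du/dtau, dv/dtau) = (-0.979774, 0.259124); Gamma_uuu = 0.000000, Gamma_uuv = 0.000000, Gamma_uvv = -4.113334, Gamma_vuu = 0.000000, Gamma_vuv = 0.243112, Gamma_vvv = 0.000000; k3 = (-0.979774, 0.259124, 0.276191, 0.123444)
  k4: at (u, v) = (0.901342, -0.224393), (du/dtau, dv/dtau) = (-0.972867, 0.262210); Gamma_uuu = 0.000000, Gamma_uuv = 0.000000, Gamma_uvv = -4.088842, Gamma_vuu = 0.000000, Gamma_vuv = 0.244568, Gamma_vvv = 0.000000; k4 = (-0.972867, 0.262210, 0.281125, 0.124776)
  Y <- Y + (h/6)(k1 + 2k2 + 2k3 + k4): u = 0.9013, v = -0.2244, du/dtau = -0.9729, dv/dtau = 0.2622
step 3:
  k1: at (u, v) = (0.901340, -0.224394), (du/dtau, dv/dtau) = (-0.972869, 0.262210); Gamma_uuu = 0.000000, Gamma_uuv = 0.000000, Gamma_uvv = -4.088840, Gamma_vuu = 0.000000, Gamma_vuv = 0.244568, Gamma_vvv = 0.000000; k1 = (-0.972869, 0.262210, 0.281125, 0.124777)
  k2: at (u, v) = (0.877019, -0.217839), (du/dtau, dv/dtau) = (-0.965841, 0.265329); Gamma_uuu = 0.000000, Gamma_uuv = 0.000000, Gamma_uvv = -4.064519, Gamma_vuu = 0.000000, Gamma_vuv = 0.246032, Gamma_vvv = 0.000000; k2 = (-0.965841, 0.265329, 0.286141, 0.126099)
  k3: at (u, v) = (0.877194, -0.217761), (du/dtau, dv/dtau) = (-0.965715, 0.265363); Gamma_uuu = 0.000000, Gamma_uuv = 0.000000, Gamma_uvv = -4.064694, Gamma_vuu = 0.000000, Gamma_vuv = 0.246021, Gamma_vvv = 0.000000; k3 = (-0.965715, 0.265363, 0.286225, 0.126093)
  k4: at (u, v) = (0.853055, -0.211126), (du/dtau, dv/dtau) = (-0.958558, 0.268515); Gamma_uuu = 0.000000, Gamma_uuv = 0.000000, Gamma_uvv = -4.040555, Gamma_vuu = 0.000000, Gamma_vuv = 0.247491, Gamma_vvv = 0.000000; k4 = (-0.958558, 0.268515, 0.291325, 0.127402)
  Y <- Y + (h/6)(k1 + 2k2 + 2k3 + k4): u = 0.8531, v = -0.2111, du/dtau = -0.9586, dv/dtau = 0.2685

Answer: u = 0.8531, v = -0.2111, du/dtau = -0.9586, dv/dtau = 0.2685
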